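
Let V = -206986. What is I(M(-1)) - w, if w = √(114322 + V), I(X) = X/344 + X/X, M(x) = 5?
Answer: 349/344 - 18*I*√286 ≈ 1.0145 - 304.41*I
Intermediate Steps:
I(X) = 1 + X/344 (I(X) = X*(1/344) + 1 = X/344 + 1 = 1 + X/344)
w = 18*I*√286 (w = √(114322 - 206986) = √(-92664) = 18*I*√286 ≈ 304.41*I)
I(M(-1)) - w = (1 + (1/344)*5) - 18*I*√286 = (1 + 5/344) - 18*I*√286 = 349/344 - 18*I*√286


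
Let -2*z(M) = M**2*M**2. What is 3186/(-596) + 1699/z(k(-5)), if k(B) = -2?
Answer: -259523/1192 ≈ -217.72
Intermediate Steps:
z(M) = -M**4/2 (z(M) = -M**2*M**2/2 = -M**4/2)
3186/(-596) + 1699/z(k(-5)) = 3186/(-596) + 1699/((-1/2*(-2)**4)) = 3186*(-1/596) + 1699/((-1/2*16)) = -1593/298 + 1699/(-8) = -1593/298 + 1699*(-1/8) = -1593/298 - 1699/8 = -259523/1192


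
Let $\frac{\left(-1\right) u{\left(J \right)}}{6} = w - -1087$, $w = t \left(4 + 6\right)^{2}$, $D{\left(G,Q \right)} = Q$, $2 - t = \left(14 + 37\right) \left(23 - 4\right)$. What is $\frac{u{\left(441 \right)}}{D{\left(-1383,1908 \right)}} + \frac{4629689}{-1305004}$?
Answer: $\frac{20550517725}{69165212} \approx 297.12$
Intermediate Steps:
$t = -967$ ($t = 2 - \left(14 + 37\right) \left(23 - 4\right) = 2 - 51 \cdot 19 = 2 - 969 = -967$)
$w = -96700$ ($w = - 967 \left(4 + 6\right)^{2} = - 967 \cdot 10^{2} = \left(-967\right) 100 = -96700$)
$u{\left(J \right)} = 573678$ ($u{\left(J \right)} = - 6 \left(-96700 - -1087\right) = - 6 \left(-96700 + 1087\right) = \left(-6\right) \left(-95613\right) = 573678$)
$\frac{u{\left(441 \right)}}{D{\left(-1383,1908 \right)}} + \frac{4629689}{-1305004} = \frac{573678}{1908} + \frac{4629689}{-1305004} = 573678 \cdot \frac{1}{1908} + 4629689 \left(- \frac{1}{1305004}\right) = \frac{31871}{106} - \frac{4629689}{1305004} = \frac{20550517725}{69165212}$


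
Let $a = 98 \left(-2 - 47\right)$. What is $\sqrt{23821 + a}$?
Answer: $\sqrt{19019} \approx 137.91$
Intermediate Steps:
$a = -4802$ ($a = 98 \left(-49\right) = -4802$)
$\sqrt{23821 + a} = \sqrt{23821 - 4802} = \sqrt{19019}$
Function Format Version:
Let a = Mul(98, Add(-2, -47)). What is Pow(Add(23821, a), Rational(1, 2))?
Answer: Pow(19019, Rational(1, 2)) ≈ 137.91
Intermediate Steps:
a = -4802 (a = Mul(98, -49) = -4802)
Pow(Add(23821, a), Rational(1, 2)) = Pow(Add(23821, -4802), Rational(1, 2)) = Pow(19019, Rational(1, 2))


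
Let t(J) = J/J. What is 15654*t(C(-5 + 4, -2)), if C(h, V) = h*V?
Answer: 15654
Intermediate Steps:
C(h, V) = V*h
t(J) = 1
15654*t(C(-5 + 4, -2)) = 15654*1 = 15654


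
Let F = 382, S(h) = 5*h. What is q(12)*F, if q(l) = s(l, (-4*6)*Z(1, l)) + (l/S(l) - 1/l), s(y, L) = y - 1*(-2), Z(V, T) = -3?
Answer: 161777/30 ≈ 5392.6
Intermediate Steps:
s(y, L) = 2 + y (s(y, L) = y + 2 = 2 + y)
q(l) = 11/5 + l - 1/l (q(l) = (2 + l) + (l/((5*l)) - 1/l) = (2 + l) + (l*(1/(5*l)) - 1/l) = (2 + l) + (⅕ - 1/l) = 11/5 + l - 1/l)
q(12)*F = (11/5 + 12 - 1/12)*382 = (847/60)*382 = 161777/30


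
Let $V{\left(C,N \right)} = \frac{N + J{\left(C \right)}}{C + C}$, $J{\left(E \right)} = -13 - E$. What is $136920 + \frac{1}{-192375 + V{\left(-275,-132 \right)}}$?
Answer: $\frac{1448700954905}{10580638} \approx 1.3692 \cdot 10^{5}$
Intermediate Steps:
$V{\left(C,N \right)} = \frac{-13 + N - C}{2 C}$ ($V{\left(C,N \right)} = \frac{N - \left(13 + C\right)}{C + C} = \frac{-13 + N - C}{2 C}$)
$136920 + \frac{1}{-192375 + V{\left(-275,-132 \right)}} = 136920 + \frac{1}{-192375 + \frac{-13 - 132 - -275}{2 \left(-275\right)}} = 136920 + \frac{1}{-192375 + \frac{1}{2} \left(- \frac{1}{275}\right) \left(-13 - 132 + 275\right)} = 136920 + \frac{1}{-192375 + \frac{1}{2} \left(- \frac{1}{275}\right) 130} = 136920 + \frac{1}{-192375 - \frac{13}{55}} = 136920 + \frac{1}{- \frac{10580638}{55}} = 136920 - \frac{55}{10580638} = \frac{1448700954905}{10580638}$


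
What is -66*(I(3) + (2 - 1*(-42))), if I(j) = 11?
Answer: -3630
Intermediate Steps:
-66*(I(3) + (2 - 1*(-42))) = -66*(11 + (2 - 1*(-42))) = -66*(11 + (2 + 42)) = -66*(11 + 44) = -66*55 = -3630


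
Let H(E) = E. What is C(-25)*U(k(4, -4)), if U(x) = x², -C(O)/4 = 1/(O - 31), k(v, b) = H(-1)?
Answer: 1/14 ≈ 0.071429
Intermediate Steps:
k(v, b) = -1
C(O) = -4/(-31 + O) (C(O) = -4/(O - 31) = -4/(-31 + O))
C(-25)*U(k(4, -4)) = -4/(-31 - 25)*(-1)² = -4/(-56)*1 = -4*(-1/56)*1 = (1/14)*1 = 1/14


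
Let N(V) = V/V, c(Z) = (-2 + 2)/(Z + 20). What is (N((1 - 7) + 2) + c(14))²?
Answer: 1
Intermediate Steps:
c(Z) = 0 (c(Z) = 0/(20 + Z) = 0)
N(V) = 1
(N((1 - 7) + 2) + c(14))² = (1 + 0)² = 1² = 1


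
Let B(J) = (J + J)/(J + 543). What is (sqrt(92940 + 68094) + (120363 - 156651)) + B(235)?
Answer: -14115797/389 + sqrt(161034) ≈ -35886.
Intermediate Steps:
B(J) = 2*J/(543 + J) (B(J) = (2*J)/(543 + J) = 2*J/(543 + J))
(sqrt(92940 + 68094) + (120363 - 156651)) + B(235) = (sqrt(92940 + 68094) + (120363 - 156651)) + 2*235/(543 + 235) = (sqrt(161034) - 36288) + 2*235/778 = (-36288 + sqrt(161034)) + 2*235*(1/778) = (-36288 + sqrt(161034)) + 235/389 = -14115797/389 + sqrt(161034)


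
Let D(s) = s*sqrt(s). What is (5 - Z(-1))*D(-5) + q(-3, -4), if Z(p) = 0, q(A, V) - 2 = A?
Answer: -1 - 25*I*sqrt(5) ≈ -1.0 - 55.902*I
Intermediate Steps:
q(A, V) = 2 + A
D(s) = s**(3/2)
(5 - Z(-1))*D(-5) + q(-3, -4) = (5 - 1*0)*(-5)**(3/2) + (2 - 3) = (5 + 0)*(-5*I*sqrt(5)) - 1 = 5*(-5*I*sqrt(5)) - 1 = -25*I*sqrt(5) - 1 = -1 - 25*I*sqrt(5)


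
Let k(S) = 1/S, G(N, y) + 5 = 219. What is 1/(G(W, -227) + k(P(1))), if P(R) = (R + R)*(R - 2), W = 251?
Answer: 2/427 ≈ 0.0046838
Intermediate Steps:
G(N, y) = 214 (G(N, y) = -5 + 219 = 214)
P(R) = 2*R*(-2 + R) (P(R) = (2*R)*(-2 + R) = 2*R*(-2 + R))
1/(G(W, -227) + k(P(1))) = 1/(214 + 1/(2*1*(-2 + 1))) = 1/(214 + 1/(2*1*(-1))) = 1/(214 + 1/(-2)) = 1/(214 - ½) = 1/(427/2) = 2/427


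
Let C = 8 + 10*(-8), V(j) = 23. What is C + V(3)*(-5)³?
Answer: -2947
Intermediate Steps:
C = -72 (C = 8 - 80 = -72)
C + V(3)*(-5)³ = -72 + 23*(-5)³ = -72 + 23*(-125) = -72 - 2875 = -2947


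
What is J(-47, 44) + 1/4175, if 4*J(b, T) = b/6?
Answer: -196201/100200 ≈ -1.9581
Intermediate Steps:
J(b, T) = b/24 (J(b, T) = (b/6)/4 = b/24)
J(-47, 44) + 1/4175 = (1/24)*(-47) + 1/4175 = -47/24 + 1/4175 = -196201/100200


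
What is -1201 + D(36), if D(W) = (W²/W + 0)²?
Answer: 95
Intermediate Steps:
D(W) = W² (D(W) = (W + 0)² = W²)
-1201 + D(36) = -1201 + 36² = -1201 + 1296 = 95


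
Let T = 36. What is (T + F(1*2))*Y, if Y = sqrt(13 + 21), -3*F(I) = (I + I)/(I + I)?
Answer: 107*sqrt(34)/3 ≈ 207.97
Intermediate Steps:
F(I) = -1/3 (F(I) = -(I + I)/(3*(I + I)) = -2*I/(3*(2*I)) = -2*I*1/(2*I)/3 = -1/3*1 = -1/3)
Y = sqrt(34) ≈ 5.8309
(T + F(1*2))*Y = (36 - 1/3)*sqrt(34) = 107*sqrt(34)/3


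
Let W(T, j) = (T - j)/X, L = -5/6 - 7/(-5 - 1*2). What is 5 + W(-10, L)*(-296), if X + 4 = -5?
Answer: -8893/27 ≈ -329.37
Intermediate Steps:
L = ⅙ (L = -5*⅙ - 7/(-5 - 2) = -⅚ - 7/(-7) = -⅚ - 7*(-⅐) = -⅚ + 1 = ⅙ ≈ 0.16667)
X = -9 (X = -4 - 5 = -9)
W(T, j) = -T/9 + j/9 (W(T, j) = (T - j)/(-9) = (T - j)*(-⅑) = -T/9 + j/9)
5 + W(-10, L)*(-296) = 5 + (-⅑*(-10) + (⅑)*(⅙))*(-296) = 5 + (10/9 + 1/54)*(-296) = 5 + (61/54)*(-296) = 5 - 9028/27 = -8893/27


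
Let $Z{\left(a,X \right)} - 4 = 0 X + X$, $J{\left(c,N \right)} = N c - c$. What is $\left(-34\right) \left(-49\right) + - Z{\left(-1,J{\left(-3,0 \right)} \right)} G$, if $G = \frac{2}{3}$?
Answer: $\frac{4984}{3} \approx 1661.3$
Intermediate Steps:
$G = \frac{2}{3}$ ($G = 2 \cdot \frac{1}{3} = \frac{2}{3} \approx 0.66667$)
$J{\left(c,N \right)} = - c + N c$
$Z{\left(a,X \right)} = 4 + X$ ($Z{\left(a,X \right)} = 4 + \left(0 X + X\right) = 4 + \left(0 + X\right) = 4 + X$)
$\left(-34\right) \left(-49\right) + - Z{\left(-1,J{\left(-3,0 \right)} \right)} G = \left(-34\right) \left(-49\right) + - (4 - 3 \left(-1 + 0\right)) \frac{2}{3} = 1666 + - (4 - -3) \frac{2}{3} = 1666 + - (4 + 3) \frac{2}{3} = 1666 + \left(-1\right) 7 \cdot \frac{2}{3} = 1666 - \frac{14}{3} = \frac{4984}{3}$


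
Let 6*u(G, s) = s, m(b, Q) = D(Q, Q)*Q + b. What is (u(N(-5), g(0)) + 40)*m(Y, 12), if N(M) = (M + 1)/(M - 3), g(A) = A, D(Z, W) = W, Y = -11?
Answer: 5320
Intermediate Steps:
m(b, Q) = b + Q**2 (m(b, Q) = Q*Q + b = Q**2 + b = b + Q**2)
N(M) = (1 + M)/(-3 + M)
u(G, s) = s/6
(u(N(-5), g(0)) + 40)*m(Y, 12) = ((1/6)*0 + 40)*(-11 + 12**2) = (0 + 40)*(-11 + 144) = 40*133 = 5320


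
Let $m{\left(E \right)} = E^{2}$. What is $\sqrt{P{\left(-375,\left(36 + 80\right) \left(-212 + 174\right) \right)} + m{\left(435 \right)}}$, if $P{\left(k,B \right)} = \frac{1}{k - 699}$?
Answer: $\frac{\sqrt{218266495026}}{1074} \approx 435.0$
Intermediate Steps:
$P{\left(k,B \right)} = \frac{1}{-699 + k}$
$\sqrt{P{\left(-375,\left(36 + 80\right) \left(-212 + 174\right) \right)} + m{\left(435 \right)}} = \sqrt{\frac{1}{-699 - 375} + 435^{2}} = \sqrt{\frac{1}{-1074} + 189225} = \sqrt{- \frac{1}{1074} + 189225} = \sqrt{\frac{203227649}{1074}} = \frac{\sqrt{218266495026}}{1074}$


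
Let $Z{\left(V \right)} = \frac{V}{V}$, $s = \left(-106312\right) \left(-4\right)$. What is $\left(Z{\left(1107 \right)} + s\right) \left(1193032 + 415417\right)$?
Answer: $683991328801$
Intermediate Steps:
$s = 425248$
$Z{\left(V \right)} = 1$
$\left(Z{\left(1107 \right)} + s\right) \left(1193032 + 415417\right) = \left(1 + 425248\right) \left(1193032 + 415417\right) = 425249 \cdot 1608449 = 683991328801$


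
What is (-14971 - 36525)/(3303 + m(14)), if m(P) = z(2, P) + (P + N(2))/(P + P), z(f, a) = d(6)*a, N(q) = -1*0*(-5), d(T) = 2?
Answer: -102992/6663 ≈ -15.457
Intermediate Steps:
N(q) = 0 (N(q) = 0*(-5) = 0)
z(f, a) = 2*a
m(P) = ½ + 2*P (m(P) = 2*P + (P + 0)/(P + P) = 2*P + P/((2*P)) = 2*P + P*(1/(2*P)) = 2*P + ½ = ½ + 2*P)
(-14971 - 36525)/(3303 + m(14)) = (-14971 - 36525)/(3303 + (½ + 2*14)) = -51496/(3303 + (½ + 28)) = -51496/(3303 + 57/2) = -51496/6663/2 = -51496*2/6663 = -102992/6663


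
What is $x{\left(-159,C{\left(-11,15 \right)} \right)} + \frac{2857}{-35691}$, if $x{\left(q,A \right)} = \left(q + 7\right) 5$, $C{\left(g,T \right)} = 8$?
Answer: $- \frac{27128017}{35691} \approx -760.08$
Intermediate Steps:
$x{\left(q,A \right)} = 35 + 5 q$ ($x{\left(q,A \right)} = \left(7 + q\right) 5 = 35 + 5 q$)
$x{\left(-159,C{\left(-11,15 \right)} \right)} + \frac{2857}{-35691} = \left(35 + 5 \left(-159\right)\right) + \frac{2857}{-35691} = \left(35 - 795\right) + 2857 \left(- \frac{1}{35691}\right) = -760 - \frac{2857}{35691} = - \frac{27128017}{35691}$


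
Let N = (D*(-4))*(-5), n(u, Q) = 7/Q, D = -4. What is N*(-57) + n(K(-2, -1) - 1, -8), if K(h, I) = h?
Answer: 36473/8 ≈ 4559.1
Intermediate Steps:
N = -80 (N = -4*(-4)*(-5) = 16*(-5) = -80)
N*(-57) + n(K(-2, -1) - 1, -8) = -80*(-57) + 7/(-8) = 4560 + 7*(-⅛) = 4560 - 7/8 = 36473/8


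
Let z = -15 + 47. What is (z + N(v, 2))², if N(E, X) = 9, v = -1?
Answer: 1681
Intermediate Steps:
z = 32
(z + N(v, 2))² = (32 + 9)² = 41² = 1681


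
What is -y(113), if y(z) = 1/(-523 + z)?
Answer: 1/410 ≈ 0.0024390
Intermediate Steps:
-y(113) = -1/(-523 + 113) = -1/(-410) = -1*(-1/410) = 1/410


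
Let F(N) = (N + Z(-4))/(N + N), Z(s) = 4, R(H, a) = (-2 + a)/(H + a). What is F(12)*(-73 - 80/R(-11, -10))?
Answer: -142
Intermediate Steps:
R(H, a) = (-2 + a)/(H + a)
F(N) = (4 + N)/(2*N) (F(N) = (N + 4)/(N + N) = (4 + N)/((2*N)) = (4 + N)*(1/(2*N)) = (4 + N)/(2*N))
F(12)*(-73 - 80/R(-11, -10)) = ((½)*(4 + 12)/12)*(-73 - 80*(-11 - 10)/(-2 - 10)) = ((½)*(1/12)*16)*(-73 - 80/(-12/(-21))) = 2*(-73 - 80/((-1/21*(-12))))/3 = 2*(-73 - 80/4/7)/3 = 2*(-73 - 80*7/4)/3 = 2*(-73 - 140)/3 = (⅔)*(-213) = -142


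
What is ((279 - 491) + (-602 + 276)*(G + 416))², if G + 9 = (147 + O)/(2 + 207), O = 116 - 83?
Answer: 774705169592676/43681 ≈ 1.7736e+10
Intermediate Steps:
O = 33
G = -1701/209 (G = -9 + (147 + 33)/(2 + 207) = -9 + 180/209 = -1701/209 ≈ -8.1388)
((279 - 491) + (-602 + 276)*(G + 416))² = ((279 - 491) + (-602 + 276)*(-1701/209 + 416))² = (-212 - 326*85243/209)² = (-212 - 27789218/209)² = (-27833526/209)² = 774705169592676/43681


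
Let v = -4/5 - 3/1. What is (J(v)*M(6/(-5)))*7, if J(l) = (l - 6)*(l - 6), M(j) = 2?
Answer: 33614/25 ≈ 1344.6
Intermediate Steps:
v = -19/5 (v = -4*⅕ - 3*1 = -⅘ - 3 = -19/5 ≈ -3.8000)
J(l) = (-6 + l)² (J(l) = (-6 + l)*(-6 + l) = (-6 + l)²)
(J(v)*M(6/(-5)))*7 = ((-6 - 19/5)²*2)*7 = ((-49/5)²*2)*7 = ((2401/25)*2)*7 = (4802/25)*7 = 33614/25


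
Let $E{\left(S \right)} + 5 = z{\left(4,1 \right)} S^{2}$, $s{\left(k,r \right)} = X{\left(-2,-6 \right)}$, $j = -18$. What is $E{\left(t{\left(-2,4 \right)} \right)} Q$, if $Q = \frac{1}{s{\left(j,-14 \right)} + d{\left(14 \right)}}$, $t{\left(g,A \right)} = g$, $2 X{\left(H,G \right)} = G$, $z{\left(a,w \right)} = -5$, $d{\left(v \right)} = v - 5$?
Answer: $- \frac{25}{6} \approx -4.1667$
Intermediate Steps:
$d{\left(v \right)} = -5 + v$ ($d{\left(v \right)} = v - 5 = -5 + v$)
$X{\left(H,G \right)} = \frac{G}{2}$
$s{\left(k,r \right)} = -3$ ($s{\left(k,r \right)} = \frac{1}{2} \left(-6\right) = -3$)
$Q = \frac{1}{6}$ ($Q = \frac{1}{-3 + \left(-5 + 14\right)} = \frac{1}{-3 + 9} = \frac{1}{6} \approx 0.16667$)
$E{\left(S \right)} = -5 - 5 S^{2}$
$E{\left(t{\left(-2,4 \right)} \right)} Q = \left(-5 - 5 \left(-2\right)^{2}\right) \frac{1}{6} = \left(-5 - 20\right) \frac{1}{6} = \left(-25\right) \frac{1}{6} = - \frac{25}{6}$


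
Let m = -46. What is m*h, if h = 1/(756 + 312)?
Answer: -23/534 ≈ -0.043071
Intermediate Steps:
h = 1/1068 ≈ 0.00093633
m*h = -46*1/1068 = -23/534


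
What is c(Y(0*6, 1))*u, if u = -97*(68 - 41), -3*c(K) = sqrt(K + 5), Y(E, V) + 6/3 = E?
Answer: 873*sqrt(3) ≈ 1512.1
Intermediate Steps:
Y(E, V) = -2 + E
c(K) = -sqrt(5 + K)/3 (c(K) = -sqrt(K + 5)/3 = -sqrt(5 + K)/3)
u = -2619 (u = -97*27 = -2619)
c(Y(0*6, 1))*u = -sqrt(5 + (-2 + 0*6))/3*(-2619) = -sqrt(5 + (-2 + 0))/3*(-2619) = -sqrt(5 - 2)/3*(-2619) = -sqrt(3)/3*(-2619) = 873*sqrt(3)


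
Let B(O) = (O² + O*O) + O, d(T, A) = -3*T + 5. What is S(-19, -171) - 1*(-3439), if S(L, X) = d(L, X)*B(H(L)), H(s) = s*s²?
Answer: 5833267425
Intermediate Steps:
H(s) = s³
d(T, A) = 5 - 3*T
B(O) = O + 2*O² (B(O) = (O² + O²) + O = 2*O² + O = O + 2*O²)
S(L, X) = L³*(1 + 2*L³)*(5 - 3*L) (S(L, X) = (5 - 3*L)*(L³*(1 + 2*L³)) = L³*(1 + 2*L³)*(5 - 3*L))
S(-19, -171) - 1*(-3439) = -1*(-19)³*(1 + 2*(-19)³)*(-5 + 3*(-19)) - 1*(-3439) = -1*(-6859)*(1 + 2*(-6859))*(-5 - 57) + 3439 = -1*(-6859)*(1 - 13718)*(-62) + 3439 = -1*(-6859)*(-13717)*(-62) + 3439 = 5833263986 + 3439 = 5833267425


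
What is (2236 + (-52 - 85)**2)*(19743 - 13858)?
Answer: 123614425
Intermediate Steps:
(2236 + (-52 - 85)**2)*(19743 - 13858) = (2236 + (-137)**2)*5885 = (2236 + 18769)*5885 = 21005*5885 = 123614425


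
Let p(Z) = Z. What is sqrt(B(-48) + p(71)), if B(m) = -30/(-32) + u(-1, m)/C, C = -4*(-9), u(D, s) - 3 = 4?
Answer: sqrt(10387)/12 ≈ 8.4931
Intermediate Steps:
u(D, s) = 7 (u(D, s) = 3 + 4 = 7)
C = 36
B(m) = 163/144 (B(m) = -30/(-32) + 7/36 = -30*(-1/32) + 7*(1/36) = 15/16 + 7/36 = 163/144)
sqrt(B(-48) + p(71)) = sqrt(163/144 + 71) = sqrt(10387/144) = sqrt(10387)/12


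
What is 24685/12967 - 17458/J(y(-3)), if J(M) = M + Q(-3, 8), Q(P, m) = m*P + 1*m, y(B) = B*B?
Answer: 32364383/12967 ≈ 2495.9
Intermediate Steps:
y(B) = B**2
Q(P, m) = m + P*m (Q(P, m) = P*m + m = m + P*m)
J(M) = -16 + M (J(M) = M + 8*(1 - 3) = M + 8*(-2) = M - 16 = -16 + M)
24685/12967 - 17458/J(y(-3)) = 24685/12967 - 17458/(-16 + (-3)**2) = 24685*(1/12967) - 17458/(-16 + 9) = 24685/12967 - 17458/(-7) = 24685/12967 - 17458*(-1/7) = 24685/12967 + 2494 = 32364383/12967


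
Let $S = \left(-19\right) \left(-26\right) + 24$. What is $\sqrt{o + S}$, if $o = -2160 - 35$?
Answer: $i \sqrt{1677} \approx 40.951 i$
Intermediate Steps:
$o = -2195$ ($o = -2160 - 35 = -2195$)
$S = 518$ ($S = 494 + 24 = 518$)
$\sqrt{o + S} = \sqrt{-2195 + 518} = \sqrt{-1677} = i \sqrt{1677}$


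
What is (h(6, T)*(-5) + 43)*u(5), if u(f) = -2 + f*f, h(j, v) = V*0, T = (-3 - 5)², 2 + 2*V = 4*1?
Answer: 989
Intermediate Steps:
V = 1 (V = -1 + (4*1)/2 = -1 + (½)*4 = -1 + 2 = 1)
T = 64 (T = (-8)² = 64)
h(j, v) = 0 (h(j, v) = 1*0 = 0)
u(f) = -2 + f²
(h(6, T)*(-5) + 43)*u(5) = (0*(-5) + 43)*(-2 + 5²) = (0 + 43)*(-2 + 25) = 43*23 = 989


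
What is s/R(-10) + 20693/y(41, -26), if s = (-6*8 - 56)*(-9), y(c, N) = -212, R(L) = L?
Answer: -202681/1060 ≈ -191.21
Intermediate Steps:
s = 936 (s = (-48 - 56)*(-9) = -104*(-9) = 936)
s/R(-10) + 20693/y(41, -26) = 936/(-10) + 20693/(-212) = 936*(-⅒) + 20693*(-1/212) = -468/5 - 20693/212 = -202681/1060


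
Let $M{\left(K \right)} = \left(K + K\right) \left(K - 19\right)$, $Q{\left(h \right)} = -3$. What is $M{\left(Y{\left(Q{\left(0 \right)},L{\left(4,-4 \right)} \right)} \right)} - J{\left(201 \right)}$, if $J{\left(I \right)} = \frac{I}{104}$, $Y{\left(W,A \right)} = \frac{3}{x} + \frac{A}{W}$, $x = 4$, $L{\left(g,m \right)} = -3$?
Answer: $- \frac{810}{13} \approx -62.308$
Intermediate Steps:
$Y{\left(W,A \right)} = \frac{3}{4} + \frac{A}{W}$
$M{\left(K \right)} = 2 K \left(-19 + K\right)$
$J{\left(I \right)} = \frac{I}{104}$ ($J{\left(I \right)} = I \frac{1}{104} = \frac{I}{104}$)
$M{\left(Y{\left(Q{\left(0 \right)},L{\left(4,-4 \right)} \right)} \right)} - J{\left(201 \right)} = 2 \left(\frac{3}{4} - \frac{3}{-3}\right) \left(-19 - \left(- \frac{3}{4} + \frac{3}{-3}\right)\right) - \frac{1}{104} \cdot 201 = 2 \left(\frac{3}{4} - -1\right) \left(-19 + \left(\frac{3}{4} - -1\right)\right) - \frac{201}{104} = 2 \left(\frac{3}{4} + 1\right) \left(-19 + \left(\frac{3}{4} + 1\right)\right) - \frac{201}{104} = 2 \cdot \frac{7}{4} \left(-19 + \frac{7}{4}\right) - \frac{201}{104} = 2 \cdot \frac{7}{4} \left(- \frac{69}{4}\right) - \frac{201}{104} = - \frac{483}{8} - \frac{201}{104} = - \frac{810}{13}$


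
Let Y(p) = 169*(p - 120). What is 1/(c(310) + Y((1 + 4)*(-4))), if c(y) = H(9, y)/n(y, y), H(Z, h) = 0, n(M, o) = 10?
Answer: -1/23660 ≈ -4.2265e-5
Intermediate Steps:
c(y) = 0 (c(y) = 0/10 = 0*(⅒) = 0)
Y(p) = -20280 + 169*p (Y(p) = 169*(-120 + p) = -20280 + 169*p)
1/(c(310) + Y((1 + 4)*(-4))) = 1/(0 + (-20280 + 169*((1 + 4)*(-4)))) = 1/(0 + (-20280 + 169*(5*(-4)))) = 1/(0 + (-20280 + 169*(-20))) = 1/(0 + (-20280 - 3380)) = 1/(0 - 23660) = 1/(-23660) = -1/23660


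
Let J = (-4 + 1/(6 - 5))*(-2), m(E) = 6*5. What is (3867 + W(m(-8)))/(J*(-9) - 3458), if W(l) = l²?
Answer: -4767/3512 ≈ -1.3573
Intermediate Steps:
m(E) = 30
J = 6 (J = (-4 + 1/1)*(-2) = (-4 + 1)*(-2) = -3*(-2) = 6)
(3867 + W(m(-8)))/(J*(-9) - 3458) = (3867 + 30²)/(6*(-9) - 3458) = (3867 + 900)/(-54 - 3458) = 4767/(-3512) = 4767*(-1/3512) = -4767/3512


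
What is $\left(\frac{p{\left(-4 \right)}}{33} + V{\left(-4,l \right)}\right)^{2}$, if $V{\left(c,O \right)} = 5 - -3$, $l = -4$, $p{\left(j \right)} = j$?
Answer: $\frac{67600}{1089} \approx 62.075$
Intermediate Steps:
$V{\left(c,O \right)} = 8$ ($V{\left(c,O \right)} = 5 + 3 = 8$)
$\left(\frac{p{\left(-4 \right)}}{33} + V{\left(-4,l \right)}\right)^{2} = \left(- \frac{4}{33} + 8\right)^{2} = \left(\frac{260}{33}\right)^{2} = \frac{67600}{1089}$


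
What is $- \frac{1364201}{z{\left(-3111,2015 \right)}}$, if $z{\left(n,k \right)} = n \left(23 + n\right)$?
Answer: $- \frac{1364201}{9606768} \approx -0.142$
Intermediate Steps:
$- \frac{1364201}{z{\left(-3111,2015 \right)}} = - \frac{1364201}{\left(-3111\right) \left(23 - 3111\right)} = - \frac{1364201}{\left(-3111\right) \left(-3088\right)} = - \frac{1364201}{9606768}$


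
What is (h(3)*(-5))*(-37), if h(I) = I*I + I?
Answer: 2220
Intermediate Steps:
h(I) = I + I² (h(I) = I² + I = I + I²)
(h(3)*(-5))*(-37) = ((3*(1 + 3))*(-5))*(-37) = ((3*4)*(-5))*(-37) = (12*(-5))*(-37) = -60*(-37) = 2220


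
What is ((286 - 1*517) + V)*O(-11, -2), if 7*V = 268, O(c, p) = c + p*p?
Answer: 1349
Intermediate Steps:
O(c, p) = c + p²
V = 268/7 (V = (⅐)*268 = 268/7 ≈ 38.286)
((286 - 1*517) + V)*O(-11, -2) = ((286 - 1*517) + 268/7)*(-11 + (-2)²) = ((286 - 517) + 268/7)*(-11 + 4) = (-231 + 268/7)*(-7) = -1349/7*(-7) = 1349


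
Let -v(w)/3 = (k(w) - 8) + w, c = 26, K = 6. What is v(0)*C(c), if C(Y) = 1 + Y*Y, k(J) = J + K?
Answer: 4062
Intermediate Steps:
k(J) = 6 + J (k(J) = J + 6 = 6 + J)
v(w) = 6 - 6*w (v(w) = -3*(((6 + w) - 8) + w) = -3*((-2 + w) + w) = -3*(-2 + 2*w) = 6 - 6*w)
C(Y) = 1 + Y**2
v(0)*C(c) = (6 - 6*0)*(1 + 26**2) = (6 + 0)*(1 + 676) = 6*677 = 4062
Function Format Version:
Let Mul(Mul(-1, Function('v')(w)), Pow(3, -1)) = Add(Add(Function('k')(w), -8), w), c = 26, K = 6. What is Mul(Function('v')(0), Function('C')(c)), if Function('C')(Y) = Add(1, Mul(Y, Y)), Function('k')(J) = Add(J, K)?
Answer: 4062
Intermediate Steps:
Function('k')(J) = Add(6, J) (Function('k')(J) = Add(J, 6) = Add(6, J))
Function('v')(w) = Add(6, Mul(-6, w)) (Function('v')(w) = Mul(-3, Add(Add(Add(6, w), -8), w)) = Mul(-3, Add(Add(-2, w), w)) = Mul(-3, Add(-2, Mul(2, w))) = Add(6, Mul(-6, w)))
Function('C')(Y) = Add(1, Pow(Y, 2))
Mul(Function('v')(0), Function('C')(c)) = Mul(Add(6, Mul(-6, 0)), Add(1, Pow(26, 2))) = Mul(Add(6, 0), Add(1, 676)) = Mul(6, 677) = 4062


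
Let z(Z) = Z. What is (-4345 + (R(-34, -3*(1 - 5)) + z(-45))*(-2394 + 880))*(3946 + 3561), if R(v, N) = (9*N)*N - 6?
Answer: -14182787425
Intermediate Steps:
R(v, N) = -6 + 9*N² (R(v, N) = 9*N² - 6 = -6 + 9*N²)
(-4345 + (R(-34, -3*(1 - 5)) + z(-45))*(-2394 + 880))*(3946 + 3561) = (-4345 + ((-6 + 9*(-3*(1 - 5))²) - 45)*(-2394 + 880))*(3946 + 3561) = (-4345 + ((-6 + 9*(-3*(-4))²) - 45)*(-1514))*7507 = (-4345 + ((-6 + 9*12²) - 45)*(-1514))*7507 = (-4345 + ((-6 + 9*144) - 45)*(-1514))*7507 = (-4345 + ((-6 + 1296) - 45)*(-1514))*7507 = (-4345 + (1290 - 45)*(-1514))*7507 = (-4345 + 1245*(-1514))*7507 = (-4345 - 1884930)*7507 = -1889275*7507 = -14182787425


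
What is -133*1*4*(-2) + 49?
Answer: 1113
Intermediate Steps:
-133*1*4*(-2) + 49 = -532*(-2) + 49 = -133*(-8) + 49 = 1064 + 49 = 1113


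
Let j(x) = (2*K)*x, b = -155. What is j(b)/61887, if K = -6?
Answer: 620/20629 ≈ 0.030055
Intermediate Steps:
j(x) = -12*x (j(x) = (2*(-6))*x = -12*x)
j(b)/61887 = -12*(-155)/61887 = 1860*(1/61887) = 620/20629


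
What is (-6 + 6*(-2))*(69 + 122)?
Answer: -3438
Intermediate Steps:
(-6 + 6*(-2))*(69 + 122) = (-6 - 12)*191 = -18*191 = -3438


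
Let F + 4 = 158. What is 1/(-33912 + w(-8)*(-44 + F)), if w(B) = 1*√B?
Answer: -4239/143765068 - 55*I*√2/287530136 ≈ -2.9486e-5 - 2.7052e-7*I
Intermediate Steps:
F = 154 (F = -4 + 158 = 154)
w(B) = √B
1/(-33912 + w(-8)*(-44 + F)) = 1/(-33912 + √(-8)*(-44 + 154)) = 1/(-33912 + (2*I*√2)*110) = 1/(-33912 + 220*I*√2)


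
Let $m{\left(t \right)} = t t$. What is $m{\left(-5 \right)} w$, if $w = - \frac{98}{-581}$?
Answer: $\frac{350}{83} \approx 4.2169$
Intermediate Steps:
$m{\left(t \right)} = t^{2}$
$w = \frac{14}{83}$ ($w = \left(-98\right) \left(- \frac{1}{581}\right) = \frac{14}{83} \approx 0.16867$)
$m{\left(-5 \right)} w = \left(-5\right)^{2} \cdot \frac{14}{83} = 25 \cdot \frac{14}{83} = \frac{350}{83}$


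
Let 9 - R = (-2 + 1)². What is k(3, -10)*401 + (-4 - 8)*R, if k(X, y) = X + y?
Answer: -2903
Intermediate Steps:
R = 8 (R = 9 - (-2 + 1)² = 9 - 1*(-1)² = 9 - 1*1 = 9 - 1 = 8)
k(3, -10)*401 + (-4 - 8)*R = (3 - 10)*401 + (-4 - 8)*8 = -7*401 - 12*8 = -2807 - 96 = -2903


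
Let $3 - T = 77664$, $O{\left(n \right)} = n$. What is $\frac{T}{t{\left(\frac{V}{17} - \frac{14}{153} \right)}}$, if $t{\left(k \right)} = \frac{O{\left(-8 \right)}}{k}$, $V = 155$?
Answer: $\frac{11916649}{136} \approx 87622.0$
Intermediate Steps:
$t{\left(k \right)} = - \frac{8}{k}$
$T = -77661$ ($T = 3 - 77664 = -77661$)
$\frac{T}{t{\left(\frac{V}{17} - \frac{14}{153} \right)}} = - \frac{77661}{\left(-8\right) \frac{1}{\frac{155}{17} - \frac{14}{153}}} = - \frac{77661}{\left(-8\right) \frac{1}{\frac{1381}{153}}} = - \frac{77661}{\left(-8\right) \frac{153}{1381}} = - \frac{77661}{- \frac{1224}{1381}} = \left(-77661\right) \left(- \frac{1381}{1224}\right) = \frac{11916649}{136}$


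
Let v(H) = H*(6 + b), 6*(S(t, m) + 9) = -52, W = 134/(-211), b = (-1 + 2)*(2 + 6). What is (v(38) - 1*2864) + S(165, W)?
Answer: -7049/3 ≈ -2349.7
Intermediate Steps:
b = 8 (b = 1*8 = 8)
W = -134/211 (W = 134*(-1/211) = -134/211 ≈ -0.63507)
S(t, m) = -53/3 (S(t, m) = -9 + (1/6)*(-52) = -9 - 26/3 = -53/3)
v(H) = 14*H (v(H) = H*(6 + 8) = H*14 = 14*H)
(v(38) - 1*2864) + S(165, W) = (14*38 - 1*2864) - 53/3 = (532 - 2864) - 53/3 = -2332 - 53/3 = -7049/3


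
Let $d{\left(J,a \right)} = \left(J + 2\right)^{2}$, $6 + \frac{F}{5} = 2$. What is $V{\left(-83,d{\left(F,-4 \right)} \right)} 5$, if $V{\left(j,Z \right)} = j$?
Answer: $-415$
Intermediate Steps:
$F = -20$ ($F = -30 + 5 \cdot 2 = -30 + 10 = -20$)
$d{\left(J,a \right)} = \left(2 + J\right)^{2}$
$V{\left(-83,d{\left(F,-4 \right)} \right)} 5 = \left(-83\right) 5 = -415$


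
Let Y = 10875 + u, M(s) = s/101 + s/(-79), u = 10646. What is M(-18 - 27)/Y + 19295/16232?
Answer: 3313277428085/2787295069688 ≈ 1.1887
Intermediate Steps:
M(s) = -22*s/7979 (M(s) = s*(1/101) + s*(-1/79) = s/101 - s/79 = -22*s/7979)
Y = 21521 (Y = 10875 + 10646 = 21521)
M(-18 - 27)/Y + 19295/16232 = -22*(-18 - 27)/7979/21521 + 19295/16232 = -22/7979*(-45)*(1/21521) + 19295*(1/16232) = (990/7979)*(1/21521) + 19295/16232 = 990/171716059 + 19295/16232 = 3313277428085/2787295069688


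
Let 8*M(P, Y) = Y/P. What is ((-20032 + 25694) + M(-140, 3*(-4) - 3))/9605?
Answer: 1268291/2151520 ≈ 0.58949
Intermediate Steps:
M(P, Y) = Y/(8*P) (M(P, Y) = (Y/P)/8 = Y/(8*P))
((-20032 + 25694) + M(-140, 3*(-4) - 3))/9605 = ((-20032 + 25694) + (⅛)*(3*(-4) - 3)/(-140))/9605 = (5662 + (⅛)*(-12 - 3)*(-1/140))*(1/9605) = (5662 + (⅛)*(-15)*(-1/140))*(1/9605) = (5662 + 3/224)*(1/9605) = (1268291/224)*(1/9605) = 1268291/2151520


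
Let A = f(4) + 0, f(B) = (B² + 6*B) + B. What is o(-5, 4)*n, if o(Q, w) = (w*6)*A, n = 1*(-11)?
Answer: -11616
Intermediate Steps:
f(B) = B² + 7*B
n = -11
A = 44 (A = 4*(7 + 4) + 0 = 4*11 + 0 = 44 + 0 = 44)
o(Q, w) = 264*w (o(Q, w) = (w*6)*44 = (6*w)*44 = 264*w)
o(-5, 4)*n = (264*4)*(-11) = 1056*(-11) = -11616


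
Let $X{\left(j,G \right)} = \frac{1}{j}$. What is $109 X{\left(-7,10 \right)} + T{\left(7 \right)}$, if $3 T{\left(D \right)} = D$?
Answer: $- \frac{278}{21} \approx -13.238$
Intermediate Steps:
$T{\left(D \right)} = \frac{D}{3}$
$109 X{\left(-7,10 \right)} + T{\left(7 \right)} = \frac{109}{-7} + \frac{1}{3} \cdot 7 = 109 \left(- \frac{1}{7}\right) + \frac{7}{3} = - \frac{109}{7} + \frac{7}{3} = - \frac{278}{21}$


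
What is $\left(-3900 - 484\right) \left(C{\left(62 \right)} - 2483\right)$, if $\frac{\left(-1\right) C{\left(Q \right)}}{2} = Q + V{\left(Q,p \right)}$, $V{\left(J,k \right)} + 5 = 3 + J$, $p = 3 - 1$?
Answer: $11955168$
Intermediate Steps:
$p = 2$
$V{\left(J,k \right)} = -2 + J$ ($V{\left(J,k \right)} = -5 + \left(3 + J\right) = -2 + J$)
$C{\left(Q \right)} = 4 - 4 Q$ ($C{\left(Q \right)} = - 2 \left(Q + \left(-2 + Q\right)\right) = - 2 \left(-2 + 2 Q\right) = 4 - 4 Q$)
$\left(-3900 - 484\right) \left(C{\left(62 \right)} - 2483\right) = \left(-3900 - 484\right) \left(\left(4 - 248\right) - 2483\right) = - 4384 \left(\left(4 - 248\right) - 2483\right) = - 4384 \left(-244 - 2483\right) = \left(-4384\right) \left(-2727\right) = 11955168$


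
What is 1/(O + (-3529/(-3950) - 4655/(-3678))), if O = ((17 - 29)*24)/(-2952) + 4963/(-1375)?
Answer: -8190216375/11080071583 ≈ -0.73918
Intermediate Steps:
O = -197983/56375 (O = -12*24*(-1/2952) + 4963*(-1/1375) = -288*(-1/2952) - 4963/1375 = 4/41 - 4963/1375 = -197983/56375 ≈ -3.5119)
1/(O + (-3529/(-3950) - 4655/(-3678))) = 1/(-197983/56375 + (-3529/(-3950) - 4655/(-3678))) = 1/(-197983/56375 + (-3529*(-1/3950) - 4655*(-1/3678))) = 1/(-197983/56375 + (3529/3950 + 4655/3678)) = 1/(-197983/56375 + 7841728/3632025) = 1/(-11080071583/8190216375) = -8190216375/11080071583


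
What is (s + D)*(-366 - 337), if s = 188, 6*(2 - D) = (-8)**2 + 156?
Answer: -323380/3 ≈ -1.0779e+5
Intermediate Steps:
D = -104/3 (D = 2 - ((-8)**2 + 156)/6 = 2 - (64 + 156)/6 = 2 - 1/6*220 = 2 - 110/3 = -104/3 ≈ -34.667)
(s + D)*(-366 - 337) = (188 - 104/3)*(-366 - 337) = (460/3)*(-703) = -323380/3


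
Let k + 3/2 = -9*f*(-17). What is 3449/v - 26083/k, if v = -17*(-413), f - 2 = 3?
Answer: -360990863/10721067 ≈ -33.671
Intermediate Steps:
f = 5 (f = 2 + 3 = 5)
k = 1527/2 (k = -3/2 - 9*5*(-17) = -3/2 - 45*(-17) = -3/2 + 765 = 1527/2 ≈ 763.50)
v = 7021
3449/v - 26083/k = 3449/7021 - 26083/1527/2 = 3449*(1/7021) - 26083*2/1527 = 3449/7021 - 52166/1527 = -360990863/10721067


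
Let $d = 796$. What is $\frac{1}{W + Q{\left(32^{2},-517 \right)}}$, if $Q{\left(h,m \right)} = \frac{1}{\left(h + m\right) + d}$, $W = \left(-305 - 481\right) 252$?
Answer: $- \frac{1303}{258087815} \approx -5.0487 \cdot 10^{-6}$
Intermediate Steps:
$W = -198072$ ($W = \left(-786\right) 252 = -198072$)
$Q{\left(h,m \right)} = \frac{1}{796 + h + m}$ ($Q{\left(h,m \right)} = \frac{1}{\left(h + m\right) + 796} = \frac{1}{796 + h + m}$)
$\frac{1}{W + Q{\left(32^{2},-517 \right)}} = \frac{1}{-198072 + \frac{1}{796 + 32^{2} - 517}} = \frac{1}{-198072 + \frac{1}{796 + 1024 - 517}} = \frac{1}{-198072 + \frac{1}{1303}} = \frac{1}{- \frac{258087815}{1303}} = - \frac{1303}{258087815}$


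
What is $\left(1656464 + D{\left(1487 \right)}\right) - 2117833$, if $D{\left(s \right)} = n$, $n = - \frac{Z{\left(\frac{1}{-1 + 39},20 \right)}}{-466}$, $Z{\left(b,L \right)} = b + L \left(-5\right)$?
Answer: $- \frac{8169926051}{17708} \approx -4.6137 \cdot 10^{5}$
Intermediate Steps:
$Z{\left(b,L \right)} = b - 5 L$
$n = - \frac{3799}{17708}$ ($n = - \frac{\frac{1}{-1 + 39} - 100}{-466} = - \frac{\left(\frac{1}{38} - 100\right) \left(-1\right)}{466} = - \frac{\left(-3799\right) \left(-1\right)}{38 \cdot 466} = \left(-1\right) \frac{3799}{17708} = - \frac{3799}{17708} \approx -0.21454$)
$D{\left(s \right)} = - \frac{3799}{17708}$
$\left(1656464 + D{\left(1487 \right)}\right) - 2117833 = \left(1656464 - \frac{3799}{17708}\right) - 2117833 = \frac{29332660713}{17708} - 2117833 = - \frac{8169926051}{17708}$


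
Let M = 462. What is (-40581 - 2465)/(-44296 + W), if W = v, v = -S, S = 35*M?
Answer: 21523/30233 ≈ 0.71190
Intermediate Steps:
S = 16170 (S = 35*462 = 16170)
v = -16170 (v = -1*16170 = -16170)
W = -16170
(-40581 - 2465)/(-44296 + W) = (-40581 - 2465)/(-44296 - 16170) = -43046/(-60466) = -43046*(-1/60466) = 21523/30233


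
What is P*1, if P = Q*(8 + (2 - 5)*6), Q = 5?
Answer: -50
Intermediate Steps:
P = -50 (P = 5*(8 + (2 - 5)*6) = 5*(8 - 3*6) = 5*(8 - 18) = 5*(-10) = -50)
P*1 = -50*1 = -50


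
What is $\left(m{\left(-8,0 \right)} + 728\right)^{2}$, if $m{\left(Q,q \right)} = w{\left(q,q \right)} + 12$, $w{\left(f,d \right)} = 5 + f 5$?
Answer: $555025$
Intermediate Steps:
$w{\left(f,d \right)} = 5 + 5 f$
$m{\left(Q,q \right)} = 17 + 5 q$ ($m{\left(Q,q \right)} = \left(5 + 5 q\right) + 12 = 17 + 5 q$)
$\left(m{\left(-8,0 \right)} + 728\right)^{2} = \left(\left(17 + 5 \cdot 0\right) + 728\right)^{2} = \left(\left(17 + 0\right) + 728\right)^{2} = \left(17 + 728\right)^{2} = 745^{2} = 555025$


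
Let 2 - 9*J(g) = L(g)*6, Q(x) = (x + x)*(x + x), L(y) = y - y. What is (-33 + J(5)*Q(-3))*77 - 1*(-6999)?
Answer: 5074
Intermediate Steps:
L(y) = 0
Q(x) = 4*x**2 (Q(x) = (2*x)*(2*x) = 4*x**2)
J(g) = 2/9 (J(g) = 2/9 - 0*6 = 2/9 - 1/9*0 = 2/9 + 0 = 2/9)
(-33 + J(5)*Q(-3))*77 - 1*(-6999) = (-33 + 2*(4*(-3)**2)/9)*77 - 1*(-6999) = (-33 + 2*(4*9)/9)*77 + 6999 = (-33 + (2/9)*36)*77 + 6999 = (-33 + 8)*77 + 6999 = -25*77 + 6999 = -1925 + 6999 = 5074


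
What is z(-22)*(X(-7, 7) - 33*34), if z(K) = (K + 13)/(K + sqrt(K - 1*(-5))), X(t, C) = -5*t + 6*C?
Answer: -68970/167 - 3135*I*sqrt(17)/167 ≈ -412.99 - 77.401*I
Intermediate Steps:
z(K) = (13 + K)/(K + sqrt(5 + K)) (z(K) = (13 + K)/(K + sqrt(K + 5)) = (13 + K)/(K + sqrt(5 + K)))
z(-22)*(X(-7, 7) - 33*34) = ((13 - 22)/(-22 + sqrt(5 - 22)))*((-5*(-7) + 6*7) - 33*34) = (-9/(-22 + sqrt(-17)))*((35 + 42) - 1122) = (-9/(-22 + I*sqrt(17)))*(77 - 1122) = -9/(-22 + I*sqrt(17))*(-1045) = 9405/(-22 + I*sqrt(17))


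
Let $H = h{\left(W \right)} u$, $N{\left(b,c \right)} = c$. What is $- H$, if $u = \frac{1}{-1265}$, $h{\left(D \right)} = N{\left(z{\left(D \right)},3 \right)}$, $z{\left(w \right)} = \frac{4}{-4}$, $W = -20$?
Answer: $\frac{3}{1265} \approx 0.0023715$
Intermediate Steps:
$z{\left(w \right)} = -1$ ($z{\left(w \right)} = 4 \left(- \frac{1}{4}\right) = -1$)
$h{\left(D \right)} = 3$
$u = - \frac{1}{1265} \approx -0.00079051$
$H = - \frac{3}{1265}$ ($H = 3 \left(- \frac{1}{1265}\right) = - \frac{3}{1265} \approx -0.0023715$)
$- H = \left(-1\right) \left(- \frac{3}{1265}\right) = \frac{3}{1265}$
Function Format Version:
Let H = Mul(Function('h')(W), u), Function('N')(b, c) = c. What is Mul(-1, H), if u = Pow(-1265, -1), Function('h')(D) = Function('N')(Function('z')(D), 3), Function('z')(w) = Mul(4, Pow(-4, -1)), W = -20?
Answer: Rational(3, 1265) ≈ 0.0023715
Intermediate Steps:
Function('z')(w) = -1 (Function('z')(w) = Mul(4, Rational(-1, 4)) = -1)
Function('h')(D) = 3
u = Rational(-1, 1265) ≈ -0.00079051
H = Rational(-3, 1265) (H = Mul(3, Rational(-1, 1265)) = Rational(-3, 1265) ≈ -0.0023715)
Mul(-1, H) = Mul(-1, Rational(-3, 1265)) = Rational(3, 1265)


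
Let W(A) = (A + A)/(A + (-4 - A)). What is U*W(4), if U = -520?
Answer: 1040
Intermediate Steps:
W(A) = -A/2 (W(A) = (2*A)/(-4) = (2*A)*(-¼) = -A/2)
U*W(4) = -(-260)*4 = -520*(-2) = 1040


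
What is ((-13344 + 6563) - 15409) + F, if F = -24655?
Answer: -46845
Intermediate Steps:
((-13344 + 6563) - 15409) + F = ((-13344 + 6563) - 15409) - 24655 = (-6781 - 15409) - 24655 = -22190 - 24655 = -46845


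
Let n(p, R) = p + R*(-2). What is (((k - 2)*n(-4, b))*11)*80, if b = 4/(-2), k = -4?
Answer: 0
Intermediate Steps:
b = -2 (b = 4*(-1/2) = -2)
n(p, R) = p - 2*R
(((k - 2)*n(-4, b))*11)*80 = (((-4 - 2)*(-4 - 2*(-2)))*11)*80 = (-6*(-4 + 4)*11)*80 = (-6*0*11)*80 = (0*11)*80 = 0*80 = 0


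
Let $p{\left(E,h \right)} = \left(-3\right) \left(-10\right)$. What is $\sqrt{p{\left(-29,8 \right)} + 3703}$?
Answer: $\sqrt{3733} \approx 61.098$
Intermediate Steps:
$p{\left(E,h \right)} = 30$
$\sqrt{p{\left(-29,8 \right)} + 3703} = \sqrt{30 + 3703} = \sqrt{3733}$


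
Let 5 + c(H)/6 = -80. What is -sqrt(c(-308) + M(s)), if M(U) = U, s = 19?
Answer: -I*sqrt(491) ≈ -22.159*I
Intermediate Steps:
c(H) = -510 (c(H) = -30 + 6*(-80) = -30 - 480 = -510)
-sqrt(c(-308) + M(s)) = -sqrt(-510 + 19) = -sqrt(-491) = -I*sqrt(491)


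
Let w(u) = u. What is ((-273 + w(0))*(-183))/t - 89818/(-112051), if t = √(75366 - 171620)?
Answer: 89818/112051 - 49959*I*√96254/96254 ≈ 0.80158 - 161.03*I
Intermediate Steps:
t = I*√96254 (t = √(-96254) = I*√96254 ≈ 310.25*I)
((-273 + w(0))*(-183))/t - 89818/(-112051) = ((-273 + 0)*(-183))/((I*√96254)) - 89818/(-112051) = (-273*(-183))*(-I*√96254/96254) - 89818*(-1/112051) = 49959*(-I*√96254/96254) + 89818/112051 = -49959*I*√96254/96254 + 89818/112051 = 89818/112051 - 49959*I*√96254/96254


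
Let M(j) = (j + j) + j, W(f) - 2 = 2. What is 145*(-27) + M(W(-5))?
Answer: -3903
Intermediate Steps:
W(f) = 4 (W(f) = 2 + 2 = 4)
M(j) = 3*j (M(j) = 2*j + j = 3*j)
145*(-27) + M(W(-5)) = 145*(-27) + 3*4 = -3915 + 12 = -3903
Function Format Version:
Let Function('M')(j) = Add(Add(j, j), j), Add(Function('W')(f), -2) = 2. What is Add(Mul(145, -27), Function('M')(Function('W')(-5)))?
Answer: -3903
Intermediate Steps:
Function('W')(f) = 4 (Function('W')(f) = Add(2, 2) = 4)
Function('M')(j) = Mul(3, j) (Function('M')(j) = Add(Mul(2, j), j) = Mul(3, j))
Add(Mul(145, -27), Function('M')(Function('W')(-5))) = Add(Mul(145, -27), Mul(3, 4)) = Add(-3915, 12) = -3903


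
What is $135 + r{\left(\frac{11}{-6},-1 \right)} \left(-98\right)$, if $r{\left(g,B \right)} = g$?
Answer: $\frac{944}{3} \approx 314.67$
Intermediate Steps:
$135 + r{\left(\frac{11}{-6},-1 \right)} \left(-98\right) = 135 + \frac{11}{-6} \left(-98\right) = 135 + 11 \left(- \frac{1}{6}\right) \left(-98\right) = 135 - - \frac{539}{3} = 135 + \frac{539}{3} = \frac{944}{3}$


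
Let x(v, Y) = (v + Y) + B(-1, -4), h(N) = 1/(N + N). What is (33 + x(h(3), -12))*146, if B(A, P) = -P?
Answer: 11023/3 ≈ 3674.3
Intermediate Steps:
h(N) = 1/(2*N)
x(v, Y) = 4 + Y + v (x(v, Y) = (v + Y) - 1*(-4) = (Y + v) + 4 = 4 + Y + v)
(33 + x(h(3), -12))*146 = (33 + (4 - 12 + (½)/3))*146 = (33 + (4 - 12 + (½)*(⅓)))*146 = (33 + (4 - 12 + ⅙))*146 = (33 - 47/6)*146 = (151/6)*146 = 11023/3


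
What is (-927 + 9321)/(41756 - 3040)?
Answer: 4197/19358 ≈ 0.21681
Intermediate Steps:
(-927 + 9321)/(41756 - 3040) = 8394/38716 = 8394*(1/38716) = 4197/19358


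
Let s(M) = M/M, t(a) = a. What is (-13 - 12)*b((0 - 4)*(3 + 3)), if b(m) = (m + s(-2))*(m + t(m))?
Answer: -27600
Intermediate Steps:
s(M) = 1
b(m) = 2*m*(1 + m) (b(m) = (m + 1)*(m + m) = (1 + m)*(2*m) = 2*m*(1 + m))
(-13 - 12)*b((0 - 4)*(3 + 3)) = (-13 - 12)*(2*((0 - 4)*(3 + 3))*(1 + (0 - 4)*(3 + 3))) = -50*(-4*6)*(1 - 4*6) = -50*(-24)*(1 - 24) = -50*(-24)*(-23) = -25*1104 = -27600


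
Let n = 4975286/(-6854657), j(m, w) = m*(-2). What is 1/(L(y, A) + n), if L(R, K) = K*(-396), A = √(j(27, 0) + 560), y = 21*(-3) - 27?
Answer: 17051939503451/1864156399838170301854 - 4651645936177251*√506/932078199919085150927 ≈ -0.00011225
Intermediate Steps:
j(m, w) = -2*m
n = -4975286/6854657 (n = 4975286*(-1/6854657) = -4975286/6854657 ≈ -0.72583)
y = -90 (y = -63 - 27 = -90)
A = √506 (A = √(-2*27 + 560) = √(-54 + 560) = √506 ≈ 22.494)
L(R, K) = -396*K
1/(L(y, A) + n) = 1/(-396*√506 - 4975286/6854657) = 1/(-4975286/6854657 - 396*√506)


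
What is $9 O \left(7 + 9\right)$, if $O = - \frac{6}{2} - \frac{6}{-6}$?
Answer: $-288$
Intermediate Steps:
$O = -2$ ($O = \left(-6\right) \frac{1}{2} - -1 = -3 + 1 = -2$)
$9 O \left(7 + 9\right) = 9 \left(-2\right) \left(7 + 9\right) = \left(-18\right) 16 = -288$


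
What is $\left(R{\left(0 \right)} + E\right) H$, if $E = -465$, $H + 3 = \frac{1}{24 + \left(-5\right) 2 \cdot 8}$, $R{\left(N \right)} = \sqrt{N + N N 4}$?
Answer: $\frac{78585}{56} \approx 1403.3$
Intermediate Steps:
$R{\left(N \right)} = \sqrt{N + 4 N^{2}}$ ($R{\left(N \right)} = \sqrt{N + N^{2} \cdot 4} = \sqrt{N + 4 N^{2}}$)
$H = - \frac{169}{56}$ ($H = -3 + \frac{1}{24 + \left(-5\right) 2 \cdot 8} = -3 + \frac{1}{24 - 80} = -3 + \frac{1}{-56} = -3 - \frac{1}{56} = - \frac{169}{56} \approx -3.0179$)
$\left(R{\left(0 \right)} + E\right) H = \left(\sqrt{0 \left(1 + 4 \cdot 0\right)} - 465\right) \left(- \frac{169}{56}\right) = \left(\sqrt{0 \left(1 + 0\right)} - 465\right) \left(- \frac{169}{56}\right) = \left(\sqrt{0 \cdot 1} - 465\right) \left(- \frac{169}{56}\right) = \left(\sqrt{0} - 465\right) \left(- \frac{169}{56}\right) = \left(0 - 465\right) \left(- \frac{169}{56}\right) = \left(-465\right) \left(- \frac{169}{56}\right) = \frac{78585}{56}$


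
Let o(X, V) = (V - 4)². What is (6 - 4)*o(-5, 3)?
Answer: 2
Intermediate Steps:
o(X, V) = (-4 + V)²
(6 - 4)*o(-5, 3) = (6 - 4)*(-4 + 3)² = 2*(-1)² = 2*1 = 2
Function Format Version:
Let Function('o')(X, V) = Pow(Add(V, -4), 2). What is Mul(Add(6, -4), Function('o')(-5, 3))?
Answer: 2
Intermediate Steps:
Function('o')(X, V) = Pow(Add(-4, V), 2)
Mul(Add(6, -4), Function('o')(-5, 3)) = Mul(Add(6, -4), Pow(Add(-4, 3), 2)) = Mul(2, Pow(-1, 2)) = Mul(2, 1) = 2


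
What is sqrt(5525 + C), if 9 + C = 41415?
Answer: sqrt(46931) ≈ 216.64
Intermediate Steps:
C = 41406 (C = -9 + 41415 = 41406)
sqrt(5525 + C) = sqrt(5525 + 41406) = sqrt(46931)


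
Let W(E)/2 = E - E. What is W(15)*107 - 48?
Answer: -48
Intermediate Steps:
W(E) = 0 (W(E) = 2*(E - E) = 2*0 = 0)
W(15)*107 - 48 = 0*107 - 48 = 0 - 48 = -48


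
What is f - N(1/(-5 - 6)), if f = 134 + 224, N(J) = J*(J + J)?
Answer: 43316/121 ≈ 357.98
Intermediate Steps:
N(J) = 2*J² (N(J) = J*(2*J) = 2*J²)
f = 358
f - N(1/(-5 - 6)) = 358 - 2*(1/(-5 - 6))² = 358 - 2*(1/(-11))² = 358 - 2*(-1/11)² = 358 - 2/121 = 43316/121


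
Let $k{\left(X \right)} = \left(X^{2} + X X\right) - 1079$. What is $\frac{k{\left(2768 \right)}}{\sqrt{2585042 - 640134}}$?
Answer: $\frac{15322569 \sqrt{9923}}{138922} \approx 10987.0$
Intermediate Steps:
$k{\left(X \right)} = -1079 + 2 X^{2}$ ($k{\left(X \right)} = \left(X^{2} + X^{2}\right) - 1079 = 2 X^{2} - 1079 = -1079 + 2 X^{2}$)
$\frac{k{\left(2768 \right)}}{\sqrt{2585042 - 640134}} = \frac{-1079 + 2 \cdot 2768^{2}}{\sqrt{2585042 - 640134}} = \frac{-1079 + 2 \cdot 7661824}{\sqrt{1944908}} = \frac{-1079 + 15323648}{14 \sqrt{9923}} = 15322569 \frac{\sqrt{9923}}{138922} = \frac{15322569 \sqrt{9923}}{138922}$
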